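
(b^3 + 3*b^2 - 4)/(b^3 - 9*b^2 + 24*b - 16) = (b^2 + 4*b + 4)/(b^2 - 8*b + 16)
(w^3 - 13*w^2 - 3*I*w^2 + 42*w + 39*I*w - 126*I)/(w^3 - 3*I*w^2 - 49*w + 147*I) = (w - 6)/(w + 7)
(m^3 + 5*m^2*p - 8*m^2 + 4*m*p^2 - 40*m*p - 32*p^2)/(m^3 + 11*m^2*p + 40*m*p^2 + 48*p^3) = (m^2 + m*p - 8*m - 8*p)/(m^2 + 7*m*p + 12*p^2)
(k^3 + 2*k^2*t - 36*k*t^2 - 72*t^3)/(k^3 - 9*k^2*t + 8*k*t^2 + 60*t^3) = (-k - 6*t)/(-k + 5*t)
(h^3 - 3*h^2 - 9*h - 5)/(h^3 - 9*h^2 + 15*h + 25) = (h + 1)/(h - 5)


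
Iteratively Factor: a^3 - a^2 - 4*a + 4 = (a + 2)*(a^2 - 3*a + 2) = (a - 2)*(a + 2)*(a - 1)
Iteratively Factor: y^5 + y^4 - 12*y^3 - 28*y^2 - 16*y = (y + 2)*(y^4 - y^3 - 10*y^2 - 8*y) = (y + 2)^2*(y^3 - 3*y^2 - 4*y) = (y + 1)*(y + 2)^2*(y^2 - 4*y) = (y - 4)*(y + 1)*(y + 2)^2*(y)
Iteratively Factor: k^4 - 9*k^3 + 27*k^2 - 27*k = (k - 3)*(k^3 - 6*k^2 + 9*k) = (k - 3)^2*(k^2 - 3*k) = (k - 3)^3*(k)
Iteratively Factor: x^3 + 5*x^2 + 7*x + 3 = (x + 1)*(x^2 + 4*x + 3) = (x + 1)^2*(x + 3)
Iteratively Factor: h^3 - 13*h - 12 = (h - 4)*(h^2 + 4*h + 3) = (h - 4)*(h + 1)*(h + 3)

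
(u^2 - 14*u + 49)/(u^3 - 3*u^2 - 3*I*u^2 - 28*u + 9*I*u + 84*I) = (u - 7)/(u^2 + u*(4 - 3*I) - 12*I)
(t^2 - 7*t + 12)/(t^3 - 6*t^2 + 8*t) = (t - 3)/(t*(t - 2))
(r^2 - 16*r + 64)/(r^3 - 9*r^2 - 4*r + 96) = (r - 8)/(r^2 - r - 12)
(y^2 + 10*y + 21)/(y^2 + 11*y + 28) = (y + 3)/(y + 4)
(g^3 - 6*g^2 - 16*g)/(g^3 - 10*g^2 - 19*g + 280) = g*(g + 2)/(g^2 - 2*g - 35)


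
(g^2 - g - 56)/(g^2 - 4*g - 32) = (g + 7)/(g + 4)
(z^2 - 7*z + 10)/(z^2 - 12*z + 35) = (z - 2)/(z - 7)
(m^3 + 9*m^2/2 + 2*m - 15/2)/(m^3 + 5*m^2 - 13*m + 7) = (2*m^2 + 11*m + 15)/(2*(m^2 + 6*m - 7))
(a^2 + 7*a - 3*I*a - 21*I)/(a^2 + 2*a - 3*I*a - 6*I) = (a + 7)/(a + 2)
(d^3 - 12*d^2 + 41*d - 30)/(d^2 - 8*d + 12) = (d^2 - 6*d + 5)/(d - 2)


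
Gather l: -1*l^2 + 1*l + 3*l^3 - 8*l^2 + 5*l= 3*l^3 - 9*l^2 + 6*l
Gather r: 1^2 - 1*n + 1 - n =2 - 2*n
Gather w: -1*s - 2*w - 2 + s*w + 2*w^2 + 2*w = s*w - s + 2*w^2 - 2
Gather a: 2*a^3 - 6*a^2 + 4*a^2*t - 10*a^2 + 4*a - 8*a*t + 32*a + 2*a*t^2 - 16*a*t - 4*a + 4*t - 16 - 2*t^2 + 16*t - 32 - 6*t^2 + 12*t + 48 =2*a^3 + a^2*(4*t - 16) + a*(2*t^2 - 24*t + 32) - 8*t^2 + 32*t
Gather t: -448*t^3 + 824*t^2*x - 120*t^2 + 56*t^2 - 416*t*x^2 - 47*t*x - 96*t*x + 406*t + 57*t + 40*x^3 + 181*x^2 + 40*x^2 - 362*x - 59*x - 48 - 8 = -448*t^3 + t^2*(824*x - 64) + t*(-416*x^2 - 143*x + 463) + 40*x^3 + 221*x^2 - 421*x - 56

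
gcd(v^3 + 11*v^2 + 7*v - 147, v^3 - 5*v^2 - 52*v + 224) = v + 7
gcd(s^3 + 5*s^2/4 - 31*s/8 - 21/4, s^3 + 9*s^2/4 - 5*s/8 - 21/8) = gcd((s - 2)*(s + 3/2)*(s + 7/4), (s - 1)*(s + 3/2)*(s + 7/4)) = s^2 + 13*s/4 + 21/8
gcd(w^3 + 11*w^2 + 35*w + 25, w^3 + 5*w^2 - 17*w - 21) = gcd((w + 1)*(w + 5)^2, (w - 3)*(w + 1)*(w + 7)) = w + 1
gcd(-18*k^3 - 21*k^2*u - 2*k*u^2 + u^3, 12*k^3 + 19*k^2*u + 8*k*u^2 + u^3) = 3*k^2 + 4*k*u + u^2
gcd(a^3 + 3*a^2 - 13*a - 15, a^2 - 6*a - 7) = a + 1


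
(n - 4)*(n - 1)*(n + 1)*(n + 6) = n^4 + 2*n^3 - 25*n^2 - 2*n + 24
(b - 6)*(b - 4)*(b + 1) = b^3 - 9*b^2 + 14*b + 24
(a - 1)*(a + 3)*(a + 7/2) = a^3 + 11*a^2/2 + 4*a - 21/2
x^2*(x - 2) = x^3 - 2*x^2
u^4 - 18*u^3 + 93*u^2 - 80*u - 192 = (u - 8)^2*(u - 3)*(u + 1)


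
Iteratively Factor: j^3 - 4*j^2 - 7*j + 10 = (j - 1)*(j^2 - 3*j - 10) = (j - 5)*(j - 1)*(j + 2)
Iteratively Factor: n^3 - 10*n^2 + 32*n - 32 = (n - 4)*(n^2 - 6*n + 8) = (n - 4)^2*(n - 2)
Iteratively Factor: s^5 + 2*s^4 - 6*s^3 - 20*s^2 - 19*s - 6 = (s + 1)*(s^4 + s^3 - 7*s^2 - 13*s - 6) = (s + 1)*(s + 2)*(s^3 - s^2 - 5*s - 3) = (s + 1)^2*(s + 2)*(s^2 - 2*s - 3) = (s - 3)*(s + 1)^2*(s + 2)*(s + 1)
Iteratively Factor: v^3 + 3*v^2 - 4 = (v + 2)*(v^2 + v - 2) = (v + 2)^2*(v - 1)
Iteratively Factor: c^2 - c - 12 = (c + 3)*(c - 4)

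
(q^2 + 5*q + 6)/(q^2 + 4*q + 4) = (q + 3)/(q + 2)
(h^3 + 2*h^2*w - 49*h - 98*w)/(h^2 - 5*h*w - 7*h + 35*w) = (-h^2 - 2*h*w - 7*h - 14*w)/(-h + 5*w)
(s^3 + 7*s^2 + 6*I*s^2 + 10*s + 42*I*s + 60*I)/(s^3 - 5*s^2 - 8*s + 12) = (s^2 + s*(5 + 6*I) + 30*I)/(s^2 - 7*s + 6)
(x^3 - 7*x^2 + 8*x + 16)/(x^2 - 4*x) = x - 3 - 4/x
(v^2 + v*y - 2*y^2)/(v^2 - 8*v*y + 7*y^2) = (-v - 2*y)/(-v + 7*y)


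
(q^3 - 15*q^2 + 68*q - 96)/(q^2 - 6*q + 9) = (q^2 - 12*q + 32)/(q - 3)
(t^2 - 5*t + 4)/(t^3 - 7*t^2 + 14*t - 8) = 1/(t - 2)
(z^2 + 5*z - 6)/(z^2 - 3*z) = (z^2 + 5*z - 6)/(z*(z - 3))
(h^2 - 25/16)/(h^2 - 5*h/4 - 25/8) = (4*h - 5)/(2*(2*h - 5))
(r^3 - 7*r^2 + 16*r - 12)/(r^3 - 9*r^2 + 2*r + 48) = (r^2 - 4*r + 4)/(r^2 - 6*r - 16)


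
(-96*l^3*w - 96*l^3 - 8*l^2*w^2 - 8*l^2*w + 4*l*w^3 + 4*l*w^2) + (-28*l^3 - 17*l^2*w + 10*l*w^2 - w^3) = -96*l^3*w - 124*l^3 - 8*l^2*w^2 - 25*l^2*w + 4*l*w^3 + 14*l*w^2 - w^3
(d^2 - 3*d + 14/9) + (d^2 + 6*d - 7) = 2*d^2 + 3*d - 49/9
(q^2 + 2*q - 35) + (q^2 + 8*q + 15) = 2*q^2 + 10*q - 20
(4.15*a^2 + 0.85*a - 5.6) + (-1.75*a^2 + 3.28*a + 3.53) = 2.4*a^2 + 4.13*a - 2.07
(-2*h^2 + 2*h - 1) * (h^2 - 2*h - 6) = -2*h^4 + 6*h^3 + 7*h^2 - 10*h + 6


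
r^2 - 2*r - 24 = (r - 6)*(r + 4)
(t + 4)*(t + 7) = t^2 + 11*t + 28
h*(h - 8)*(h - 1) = h^3 - 9*h^2 + 8*h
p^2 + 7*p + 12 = (p + 3)*(p + 4)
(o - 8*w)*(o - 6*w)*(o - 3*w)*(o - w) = o^4 - 18*o^3*w + 107*o^2*w^2 - 234*o*w^3 + 144*w^4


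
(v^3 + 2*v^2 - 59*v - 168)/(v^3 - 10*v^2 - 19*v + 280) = (v^2 + 10*v + 21)/(v^2 - 2*v - 35)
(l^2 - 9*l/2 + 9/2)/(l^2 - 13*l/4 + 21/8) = 4*(l - 3)/(4*l - 7)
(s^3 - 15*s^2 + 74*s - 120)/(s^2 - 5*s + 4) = (s^2 - 11*s + 30)/(s - 1)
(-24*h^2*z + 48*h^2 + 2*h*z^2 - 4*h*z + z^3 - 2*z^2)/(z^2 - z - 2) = (-24*h^2 + 2*h*z + z^2)/(z + 1)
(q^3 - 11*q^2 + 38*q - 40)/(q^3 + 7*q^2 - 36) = (q^2 - 9*q + 20)/(q^2 + 9*q + 18)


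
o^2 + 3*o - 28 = (o - 4)*(o + 7)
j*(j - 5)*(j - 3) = j^3 - 8*j^2 + 15*j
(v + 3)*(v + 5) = v^2 + 8*v + 15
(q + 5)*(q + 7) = q^2 + 12*q + 35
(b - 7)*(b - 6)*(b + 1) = b^3 - 12*b^2 + 29*b + 42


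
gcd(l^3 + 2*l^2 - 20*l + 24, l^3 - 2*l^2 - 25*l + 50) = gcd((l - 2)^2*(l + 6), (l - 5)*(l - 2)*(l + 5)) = l - 2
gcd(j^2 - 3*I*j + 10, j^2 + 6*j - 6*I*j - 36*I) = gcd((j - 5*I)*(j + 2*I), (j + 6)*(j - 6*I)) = 1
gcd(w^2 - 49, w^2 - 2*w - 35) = w - 7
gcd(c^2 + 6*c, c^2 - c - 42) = c + 6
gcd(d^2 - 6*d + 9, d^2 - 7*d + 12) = d - 3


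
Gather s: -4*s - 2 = -4*s - 2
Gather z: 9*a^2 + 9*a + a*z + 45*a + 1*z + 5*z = 9*a^2 + 54*a + z*(a + 6)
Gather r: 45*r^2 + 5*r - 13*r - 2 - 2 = 45*r^2 - 8*r - 4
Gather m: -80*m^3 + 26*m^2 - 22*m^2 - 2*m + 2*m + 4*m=-80*m^3 + 4*m^2 + 4*m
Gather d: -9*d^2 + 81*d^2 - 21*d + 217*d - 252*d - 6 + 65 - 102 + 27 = 72*d^2 - 56*d - 16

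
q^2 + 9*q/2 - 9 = (q - 3/2)*(q + 6)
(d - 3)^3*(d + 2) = d^4 - 7*d^3 + 9*d^2 + 27*d - 54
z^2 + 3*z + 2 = (z + 1)*(z + 2)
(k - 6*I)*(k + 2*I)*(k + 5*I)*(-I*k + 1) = -I*k^4 + 2*k^3 - 31*I*k^2 + 92*k + 60*I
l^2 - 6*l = l*(l - 6)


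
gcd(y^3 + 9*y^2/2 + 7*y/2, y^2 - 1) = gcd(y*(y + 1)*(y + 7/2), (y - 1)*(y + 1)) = y + 1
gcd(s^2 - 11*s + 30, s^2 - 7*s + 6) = s - 6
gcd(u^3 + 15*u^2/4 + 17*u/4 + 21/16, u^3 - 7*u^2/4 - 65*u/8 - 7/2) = u^2 + 9*u/4 + 7/8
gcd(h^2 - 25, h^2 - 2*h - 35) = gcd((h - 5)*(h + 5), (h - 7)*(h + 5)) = h + 5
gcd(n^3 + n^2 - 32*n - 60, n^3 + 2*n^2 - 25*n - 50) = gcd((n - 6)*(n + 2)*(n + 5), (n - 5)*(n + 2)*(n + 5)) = n^2 + 7*n + 10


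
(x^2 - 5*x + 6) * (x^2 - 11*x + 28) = x^4 - 16*x^3 + 89*x^2 - 206*x + 168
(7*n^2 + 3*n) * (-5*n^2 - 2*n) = -35*n^4 - 29*n^3 - 6*n^2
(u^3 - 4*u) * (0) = 0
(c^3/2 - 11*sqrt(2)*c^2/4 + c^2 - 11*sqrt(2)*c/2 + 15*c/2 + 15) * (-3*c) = -3*c^4/2 - 3*c^3 + 33*sqrt(2)*c^3/4 - 45*c^2/2 + 33*sqrt(2)*c^2/2 - 45*c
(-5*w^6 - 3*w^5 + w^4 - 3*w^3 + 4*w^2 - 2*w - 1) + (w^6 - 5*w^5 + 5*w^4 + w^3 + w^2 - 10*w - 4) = -4*w^6 - 8*w^5 + 6*w^4 - 2*w^3 + 5*w^2 - 12*w - 5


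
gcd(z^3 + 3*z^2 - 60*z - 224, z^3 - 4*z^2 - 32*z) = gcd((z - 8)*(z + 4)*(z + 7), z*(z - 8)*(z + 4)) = z^2 - 4*z - 32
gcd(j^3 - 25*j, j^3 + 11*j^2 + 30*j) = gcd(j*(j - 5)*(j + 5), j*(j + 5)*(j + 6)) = j^2 + 5*j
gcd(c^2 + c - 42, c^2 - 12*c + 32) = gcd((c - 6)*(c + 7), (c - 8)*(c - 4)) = 1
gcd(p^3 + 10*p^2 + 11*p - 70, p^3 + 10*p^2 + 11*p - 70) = p^3 + 10*p^2 + 11*p - 70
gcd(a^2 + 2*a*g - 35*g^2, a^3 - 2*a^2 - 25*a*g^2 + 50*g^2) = a - 5*g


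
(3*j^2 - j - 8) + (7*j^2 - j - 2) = 10*j^2 - 2*j - 10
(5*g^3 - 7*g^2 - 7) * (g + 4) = 5*g^4 + 13*g^3 - 28*g^2 - 7*g - 28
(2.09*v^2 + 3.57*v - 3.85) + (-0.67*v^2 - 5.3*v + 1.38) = 1.42*v^2 - 1.73*v - 2.47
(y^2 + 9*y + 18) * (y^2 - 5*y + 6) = y^4 + 4*y^3 - 21*y^2 - 36*y + 108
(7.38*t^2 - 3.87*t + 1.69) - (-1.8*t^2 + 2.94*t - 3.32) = 9.18*t^2 - 6.81*t + 5.01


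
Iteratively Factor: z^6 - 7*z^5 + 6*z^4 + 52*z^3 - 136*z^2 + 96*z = (z - 2)*(z^5 - 5*z^4 - 4*z^3 + 44*z^2 - 48*z) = (z - 4)*(z - 2)*(z^4 - z^3 - 8*z^2 + 12*z) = (z - 4)*(z - 2)^2*(z^3 + z^2 - 6*z) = (z - 4)*(z - 2)^3*(z^2 + 3*z) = (z - 4)*(z - 2)^3*(z + 3)*(z)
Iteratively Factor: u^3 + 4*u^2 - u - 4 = (u + 1)*(u^2 + 3*u - 4) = (u - 1)*(u + 1)*(u + 4)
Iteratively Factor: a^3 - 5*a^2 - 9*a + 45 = (a - 5)*(a^2 - 9) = (a - 5)*(a + 3)*(a - 3)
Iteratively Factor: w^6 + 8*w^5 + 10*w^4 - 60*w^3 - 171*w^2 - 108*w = (w + 3)*(w^5 + 5*w^4 - 5*w^3 - 45*w^2 - 36*w) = w*(w + 3)*(w^4 + 5*w^3 - 5*w^2 - 45*w - 36) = w*(w + 3)^2*(w^3 + 2*w^2 - 11*w - 12) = w*(w + 3)^2*(w + 4)*(w^2 - 2*w - 3) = w*(w - 3)*(w + 3)^2*(w + 4)*(w + 1)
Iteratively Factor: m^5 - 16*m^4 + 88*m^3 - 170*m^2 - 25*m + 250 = (m - 5)*(m^4 - 11*m^3 + 33*m^2 - 5*m - 50) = (m - 5)^2*(m^3 - 6*m^2 + 3*m + 10) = (m - 5)^3*(m^2 - m - 2) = (m - 5)^3*(m + 1)*(m - 2)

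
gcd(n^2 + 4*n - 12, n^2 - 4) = n - 2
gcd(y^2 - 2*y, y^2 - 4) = y - 2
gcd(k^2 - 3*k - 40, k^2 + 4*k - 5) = k + 5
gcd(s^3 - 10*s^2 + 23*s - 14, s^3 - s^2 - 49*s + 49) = s^2 - 8*s + 7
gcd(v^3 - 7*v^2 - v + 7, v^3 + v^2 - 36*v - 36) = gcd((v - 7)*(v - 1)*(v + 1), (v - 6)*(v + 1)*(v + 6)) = v + 1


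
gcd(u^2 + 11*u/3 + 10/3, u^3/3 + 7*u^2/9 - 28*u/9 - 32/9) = 1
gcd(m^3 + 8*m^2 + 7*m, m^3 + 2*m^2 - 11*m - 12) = m + 1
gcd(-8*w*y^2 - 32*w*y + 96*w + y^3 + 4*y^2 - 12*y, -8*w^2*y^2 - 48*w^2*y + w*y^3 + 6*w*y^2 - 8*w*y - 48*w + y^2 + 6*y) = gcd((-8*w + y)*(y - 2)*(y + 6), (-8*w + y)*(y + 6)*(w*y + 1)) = -8*w*y - 48*w + y^2 + 6*y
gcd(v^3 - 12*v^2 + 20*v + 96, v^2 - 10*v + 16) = v - 8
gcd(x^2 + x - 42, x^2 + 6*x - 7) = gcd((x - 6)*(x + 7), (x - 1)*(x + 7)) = x + 7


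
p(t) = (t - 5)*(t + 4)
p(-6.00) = 22.00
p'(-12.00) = -25.00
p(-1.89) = -14.54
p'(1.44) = 1.88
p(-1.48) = -16.33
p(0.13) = -20.11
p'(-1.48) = -3.96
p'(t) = 2*t - 1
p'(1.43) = 1.86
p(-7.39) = 42.00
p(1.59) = -19.06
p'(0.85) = 0.70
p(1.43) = -19.39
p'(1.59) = 2.18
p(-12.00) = 136.00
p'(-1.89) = -4.78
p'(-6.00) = -13.00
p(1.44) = -19.37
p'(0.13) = -0.74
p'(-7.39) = -15.78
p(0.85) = -20.13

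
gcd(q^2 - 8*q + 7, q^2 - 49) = q - 7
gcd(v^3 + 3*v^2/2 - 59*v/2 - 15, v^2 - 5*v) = v - 5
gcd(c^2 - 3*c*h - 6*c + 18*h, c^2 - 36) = c - 6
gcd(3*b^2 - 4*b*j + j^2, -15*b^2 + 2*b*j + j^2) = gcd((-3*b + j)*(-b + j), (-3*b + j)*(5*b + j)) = 3*b - j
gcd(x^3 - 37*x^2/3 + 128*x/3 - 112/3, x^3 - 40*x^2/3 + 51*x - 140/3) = x^2 - 25*x/3 + 28/3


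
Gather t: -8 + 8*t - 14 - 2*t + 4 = 6*t - 18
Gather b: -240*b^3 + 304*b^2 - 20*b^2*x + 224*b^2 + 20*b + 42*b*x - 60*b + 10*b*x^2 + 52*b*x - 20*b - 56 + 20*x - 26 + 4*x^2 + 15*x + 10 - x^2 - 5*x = -240*b^3 + b^2*(528 - 20*x) + b*(10*x^2 + 94*x - 60) + 3*x^2 + 30*x - 72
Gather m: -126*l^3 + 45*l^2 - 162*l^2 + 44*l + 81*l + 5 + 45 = -126*l^3 - 117*l^2 + 125*l + 50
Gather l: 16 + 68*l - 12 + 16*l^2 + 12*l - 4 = 16*l^2 + 80*l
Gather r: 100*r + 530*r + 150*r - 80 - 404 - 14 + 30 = 780*r - 468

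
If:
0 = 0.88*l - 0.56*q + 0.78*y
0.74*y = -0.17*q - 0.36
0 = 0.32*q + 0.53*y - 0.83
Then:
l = 5.04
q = 5.49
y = -1.75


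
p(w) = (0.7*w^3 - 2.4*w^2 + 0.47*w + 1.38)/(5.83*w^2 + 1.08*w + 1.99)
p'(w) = (-11.66*w - 1.08)*(0.7*w^3 - 2.4*w^2 + 0.47*w + 1.38)/(5.83*w^2 + 1.08*w + 1.99)^2 + (2.1*w^2 - 4.8*w + 0.47)/(5.83*w^2 + 1.08*w + 1.99)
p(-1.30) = -0.46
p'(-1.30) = 0.36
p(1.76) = -0.06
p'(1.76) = -0.00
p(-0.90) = -0.26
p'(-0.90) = 0.70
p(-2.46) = -0.71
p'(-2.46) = 0.15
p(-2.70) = -0.75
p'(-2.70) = 0.14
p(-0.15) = 0.64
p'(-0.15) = 0.85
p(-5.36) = -1.09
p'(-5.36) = 0.12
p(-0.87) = -0.24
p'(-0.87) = 0.74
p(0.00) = 0.69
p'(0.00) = -0.14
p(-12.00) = -1.88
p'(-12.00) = 0.12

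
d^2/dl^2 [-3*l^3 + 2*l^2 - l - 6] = 4 - 18*l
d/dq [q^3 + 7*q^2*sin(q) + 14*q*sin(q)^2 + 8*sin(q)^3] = 7*q^2*cos(q) + 3*q^2 + 14*q*sin(q) + 14*q*sin(2*q) + 24*sin(q)^2*cos(q) + 14*sin(q)^2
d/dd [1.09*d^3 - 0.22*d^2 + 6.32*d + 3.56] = 3.27*d^2 - 0.44*d + 6.32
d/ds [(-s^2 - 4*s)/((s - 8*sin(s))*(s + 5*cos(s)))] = (-s*(s + 4)*(s - 8*sin(s))*(5*sin(s) - 1) - s*(s + 4)*(s + 5*cos(s))*(8*cos(s) - 1) + (-2*s - 4)*(s - 8*sin(s))*(s + 5*cos(s)))/((s - 8*sin(s))^2*(s + 5*cos(s))^2)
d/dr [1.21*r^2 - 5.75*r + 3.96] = 2.42*r - 5.75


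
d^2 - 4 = (d - 2)*(d + 2)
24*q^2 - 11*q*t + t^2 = (-8*q + t)*(-3*q + t)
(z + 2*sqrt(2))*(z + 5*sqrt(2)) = z^2 + 7*sqrt(2)*z + 20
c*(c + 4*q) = c^2 + 4*c*q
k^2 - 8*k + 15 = (k - 5)*(k - 3)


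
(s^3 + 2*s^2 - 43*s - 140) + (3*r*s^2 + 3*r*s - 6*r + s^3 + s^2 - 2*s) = 3*r*s^2 + 3*r*s - 6*r + 2*s^3 + 3*s^2 - 45*s - 140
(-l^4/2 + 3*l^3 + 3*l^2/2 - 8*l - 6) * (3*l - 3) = -3*l^5/2 + 21*l^4/2 - 9*l^3/2 - 57*l^2/2 + 6*l + 18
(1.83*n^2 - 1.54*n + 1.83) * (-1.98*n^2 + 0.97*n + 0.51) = -3.6234*n^4 + 4.8243*n^3 - 4.1839*n^2 + 0.9897*n + 0.9333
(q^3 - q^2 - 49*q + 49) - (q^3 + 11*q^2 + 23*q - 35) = -12*q^2 - 72*q + 84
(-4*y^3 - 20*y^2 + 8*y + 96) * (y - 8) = -4*y^4 + 12*y^3 + 168*y^2 + 32*y - 768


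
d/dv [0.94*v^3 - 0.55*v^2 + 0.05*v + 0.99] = 2.82*v^2 - 1.1*v + 0.05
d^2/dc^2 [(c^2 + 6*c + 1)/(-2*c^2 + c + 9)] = 4*(-13*c^3 - 33*c^2 - 159*c - 23)/(8*c^6 - 12*c^5 - 102*c^4 + 107*c^3 + 459*c^2 - 243*c - 729)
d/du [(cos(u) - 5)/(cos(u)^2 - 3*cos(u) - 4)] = (cos(u)^2 - 10*cos(u) + 19)*sin(u)/((cos(u) - 4)^2*(cos(u) + 1)^2)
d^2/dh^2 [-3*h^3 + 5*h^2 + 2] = 10 - 18*h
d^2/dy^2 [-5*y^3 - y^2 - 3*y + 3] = -30*y - 2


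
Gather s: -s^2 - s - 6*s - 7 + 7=-s^2 - 7*s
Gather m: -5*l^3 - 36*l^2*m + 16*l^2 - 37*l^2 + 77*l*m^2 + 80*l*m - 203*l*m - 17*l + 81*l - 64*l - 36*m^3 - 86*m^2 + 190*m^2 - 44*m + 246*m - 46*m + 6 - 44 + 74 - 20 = -5*l^3 - 21*l^2 - 36*m^3 + m^2*(77*l + 104) + m*(-36*l^2 - 123*l + 156) + 16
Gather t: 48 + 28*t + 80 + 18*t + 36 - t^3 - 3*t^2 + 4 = -t^3 - 3*t^2 + 46*t + 168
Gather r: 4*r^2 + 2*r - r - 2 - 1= 4*r^2 + r - 3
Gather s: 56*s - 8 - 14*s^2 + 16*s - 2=-14*s^2 + 72*s - 10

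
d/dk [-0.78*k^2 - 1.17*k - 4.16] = -1.56*k - 1.17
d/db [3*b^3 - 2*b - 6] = 9*b^2 - 2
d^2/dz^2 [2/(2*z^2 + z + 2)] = 4*(-4*z^2 - 2*z + (4*z + 1)^2 - 4)/(2*z^2 + z + 2)^3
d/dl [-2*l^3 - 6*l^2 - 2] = 6*l*(-l - 2)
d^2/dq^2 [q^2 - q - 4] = 2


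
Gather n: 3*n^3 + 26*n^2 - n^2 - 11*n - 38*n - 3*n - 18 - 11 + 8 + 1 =3*n^3 + 25*n^2 - 52*n - 20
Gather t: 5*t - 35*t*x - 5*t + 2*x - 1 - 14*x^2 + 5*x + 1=-35*t*x - 14*x^2 + 7*x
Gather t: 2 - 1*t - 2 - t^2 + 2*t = -t^2 + t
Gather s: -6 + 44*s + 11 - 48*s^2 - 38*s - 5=-48*s^2 + 6*s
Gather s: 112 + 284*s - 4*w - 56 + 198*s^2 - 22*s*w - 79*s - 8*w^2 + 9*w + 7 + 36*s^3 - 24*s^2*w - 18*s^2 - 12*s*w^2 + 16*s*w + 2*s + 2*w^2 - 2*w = 36*s^3 + s^2*(180 - 24*w) + s*(-12*w^2 - 6*w + 207) - 6*w^2 + 3*w + 63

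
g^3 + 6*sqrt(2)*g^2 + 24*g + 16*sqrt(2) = (g + 2*sqrt(2))^3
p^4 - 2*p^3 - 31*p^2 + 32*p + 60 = (p - 6)*(p - 2)*(p + 1)*(p + 5)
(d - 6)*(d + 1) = d^2 - 5*d - 6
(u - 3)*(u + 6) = u^2 + 3*u - 18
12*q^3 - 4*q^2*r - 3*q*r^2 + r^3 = (-3*q + r)*(-2*q + r)*(2*q + r)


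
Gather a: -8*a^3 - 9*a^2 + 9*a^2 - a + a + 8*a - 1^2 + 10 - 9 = -8*a^3 + 8*a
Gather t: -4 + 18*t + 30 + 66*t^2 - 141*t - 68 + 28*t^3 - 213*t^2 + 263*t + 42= 28*t^3 - 147*t^2 + 140*t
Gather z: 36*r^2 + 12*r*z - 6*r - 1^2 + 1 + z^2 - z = 36*r^2 - 6*r + z^2 + z*(12*r - 1)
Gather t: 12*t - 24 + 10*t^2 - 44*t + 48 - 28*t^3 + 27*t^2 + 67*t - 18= -28*t^3 + 37*t^2 + 35*t + 6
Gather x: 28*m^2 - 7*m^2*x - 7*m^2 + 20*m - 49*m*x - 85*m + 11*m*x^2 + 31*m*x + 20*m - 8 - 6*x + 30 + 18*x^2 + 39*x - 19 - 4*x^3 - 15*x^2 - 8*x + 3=21*m^2 - 45*m - 4*x^3 + x^2*(11*m + 3) + x*(-7*m^2 - 18*m + 25) + 6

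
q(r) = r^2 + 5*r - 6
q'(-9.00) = -13.00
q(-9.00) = 30.00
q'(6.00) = 17.00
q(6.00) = 60.00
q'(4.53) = 14.06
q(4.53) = 37.17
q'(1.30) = 7.60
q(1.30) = 2.19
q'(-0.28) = 4.44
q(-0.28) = -7.32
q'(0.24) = 5.48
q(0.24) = -4.74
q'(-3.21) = -1.42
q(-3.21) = -11.75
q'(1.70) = 8.40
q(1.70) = 5.39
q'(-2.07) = 0.86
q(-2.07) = -12.07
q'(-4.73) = -4.46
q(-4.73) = -7.28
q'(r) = 2*r + 5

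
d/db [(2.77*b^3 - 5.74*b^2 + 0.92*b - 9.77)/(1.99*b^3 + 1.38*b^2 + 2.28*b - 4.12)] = (15.2452*b^4 + 8.9696*b^3 + 9.73289999999999*b^2 + 74.2628*b + 18.4852)/(3.9601*b^6 + 5.4924*b^5 + 10.9788*b^4 - 10.1048*b^3 - 6.1728*b^2 - 18.7872*b + 16.9744)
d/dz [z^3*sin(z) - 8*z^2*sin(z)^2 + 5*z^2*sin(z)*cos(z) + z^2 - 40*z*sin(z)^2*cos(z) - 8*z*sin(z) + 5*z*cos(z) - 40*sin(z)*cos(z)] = z^3*cos(z) + 3*z^2*sin(z) - 8*z^2*sin(2*z) + 5*z^2*cos(2*z) + 5*z*sin(z) + 5*z*sin(2*z) - 30*z*sin(3*z) - 8*z*cos(z) + 8*z*cos(2*z) - 6*z - 8*sin(z) - 5*cos(z) - 40*cos(2*z) + 10*cos(3*z)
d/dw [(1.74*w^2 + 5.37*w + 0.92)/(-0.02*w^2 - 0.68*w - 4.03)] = (-1.0758*w^2 - 13.9876*w - 21.0155)/(0.0004*w^4 + 0.0272*w^3 + 0.6236*w^2 + 5.4808*w + 16.2409)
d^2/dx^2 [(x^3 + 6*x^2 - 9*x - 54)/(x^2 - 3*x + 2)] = 16*(2*x^3 - 27*x^2 + 69*x - 51)/(x^6 - 9*x^5 + 33*x^4 - 63*x^3 + 66*x^2 - 36*x + 8)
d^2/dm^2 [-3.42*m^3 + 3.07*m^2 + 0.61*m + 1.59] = 6.14 - 20.52*m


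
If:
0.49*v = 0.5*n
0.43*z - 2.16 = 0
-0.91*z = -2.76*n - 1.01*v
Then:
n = 1.21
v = 1.23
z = 5.02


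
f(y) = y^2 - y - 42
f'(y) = 2*y - 1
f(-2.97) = -30.21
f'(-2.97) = -6.94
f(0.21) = -42.17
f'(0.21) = -0.58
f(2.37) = -38.75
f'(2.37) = 3.74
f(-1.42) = -38.56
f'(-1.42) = -3.84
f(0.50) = -42.25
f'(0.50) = 0.00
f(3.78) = -31.49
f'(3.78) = 6.56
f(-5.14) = -10.44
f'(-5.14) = -11.28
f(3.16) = -35.17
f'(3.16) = 5.32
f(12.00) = 90.00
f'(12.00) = 23.00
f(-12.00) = 114.00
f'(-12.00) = -25.00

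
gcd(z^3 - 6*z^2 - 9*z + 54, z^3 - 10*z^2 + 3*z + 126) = z^2 - 3*z - 18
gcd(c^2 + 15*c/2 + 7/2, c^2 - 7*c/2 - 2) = c + 1/2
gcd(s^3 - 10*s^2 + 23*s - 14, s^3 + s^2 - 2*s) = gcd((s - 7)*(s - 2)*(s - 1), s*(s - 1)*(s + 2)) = s - 1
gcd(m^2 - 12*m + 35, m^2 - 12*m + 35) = m^2 - 12*m + 35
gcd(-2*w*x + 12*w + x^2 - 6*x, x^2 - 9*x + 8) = 1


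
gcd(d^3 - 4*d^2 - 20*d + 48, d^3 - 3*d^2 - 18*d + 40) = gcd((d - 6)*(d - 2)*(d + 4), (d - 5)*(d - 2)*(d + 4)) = d^2 + 2*d - 8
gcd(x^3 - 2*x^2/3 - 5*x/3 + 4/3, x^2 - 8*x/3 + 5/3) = x - 1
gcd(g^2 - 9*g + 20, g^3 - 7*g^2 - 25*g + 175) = g - 5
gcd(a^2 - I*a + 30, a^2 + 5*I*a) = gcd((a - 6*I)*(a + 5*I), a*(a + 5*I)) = a + 5*I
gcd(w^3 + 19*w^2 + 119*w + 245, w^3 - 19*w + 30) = w + 5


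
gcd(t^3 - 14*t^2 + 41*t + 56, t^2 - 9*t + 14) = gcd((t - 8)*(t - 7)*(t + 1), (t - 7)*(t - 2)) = t - 7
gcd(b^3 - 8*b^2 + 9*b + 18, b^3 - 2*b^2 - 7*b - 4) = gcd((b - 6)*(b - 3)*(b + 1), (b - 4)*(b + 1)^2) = b + 1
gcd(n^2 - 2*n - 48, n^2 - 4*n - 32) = n - 8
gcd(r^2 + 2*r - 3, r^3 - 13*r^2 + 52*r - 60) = 1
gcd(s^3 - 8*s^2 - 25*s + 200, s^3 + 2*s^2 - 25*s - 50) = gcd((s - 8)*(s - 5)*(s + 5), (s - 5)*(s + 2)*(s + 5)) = s^2 - 25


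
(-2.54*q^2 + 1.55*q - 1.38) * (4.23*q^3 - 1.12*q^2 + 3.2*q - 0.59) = -10.7442*q^5 + 9.4013*q^4 - 15.7014*q^3 + 8.0042*q^2 - 5.3305*q + 0.8142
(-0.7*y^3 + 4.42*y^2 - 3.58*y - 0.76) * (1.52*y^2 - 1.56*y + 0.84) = -1.064*y^5 + 7.8104*y^4 - 12.9248*y^3 + 8.1424*y^2 - 1.8216*y - 0.6384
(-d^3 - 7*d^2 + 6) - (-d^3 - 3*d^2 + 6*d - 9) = -4*d^2 - 6*d + 15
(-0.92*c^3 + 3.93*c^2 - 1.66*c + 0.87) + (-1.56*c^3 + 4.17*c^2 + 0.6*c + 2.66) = -2.48*c^3 + 8.1*c^2 - 1.06*c + 3.53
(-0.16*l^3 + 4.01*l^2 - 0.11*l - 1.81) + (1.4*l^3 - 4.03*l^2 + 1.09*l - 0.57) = 1.24*l^3 - 0.0200000000000005*l^2 + 0.98*l - 2.38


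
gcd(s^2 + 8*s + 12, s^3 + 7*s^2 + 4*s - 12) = s^2 + 8*s + 12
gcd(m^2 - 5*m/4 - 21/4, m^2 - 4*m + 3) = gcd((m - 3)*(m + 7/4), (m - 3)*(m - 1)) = m - 3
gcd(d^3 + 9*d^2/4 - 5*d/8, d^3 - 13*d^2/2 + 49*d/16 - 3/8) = d - 1/4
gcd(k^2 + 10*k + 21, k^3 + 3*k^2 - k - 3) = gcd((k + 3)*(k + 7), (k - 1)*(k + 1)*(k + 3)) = k + 3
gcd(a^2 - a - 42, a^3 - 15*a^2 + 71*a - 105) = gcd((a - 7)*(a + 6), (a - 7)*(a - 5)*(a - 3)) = a - 7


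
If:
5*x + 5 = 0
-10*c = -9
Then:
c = 9/10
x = -1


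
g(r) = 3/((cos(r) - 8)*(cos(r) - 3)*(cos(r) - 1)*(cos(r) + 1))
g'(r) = 3*sin(r)/((cos(r) - 8)*(cos(r) - 3)*(cos(r) - 1)*(cos(r) + 1)^2) + 3*sin(r)/((cos(r) - 8)*(cos(r) - 3)*(cos(r) - 1)^2*(cos(r) + 1)) + 3*sin(r)/((cos(r) - 8)*(cos(r) - 3)^2*(cos(r) - 1)*(cos(r) + 1)) + 3*sin(r)/((cos(r) - 8)^2*(cos(r) - 3)*(cos(r) - 1)*(cos(r) + 1))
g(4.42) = -0.12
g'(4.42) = 0.02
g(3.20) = -24.47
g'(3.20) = 836.46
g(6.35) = -48.00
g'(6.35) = 1436.83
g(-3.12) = -178.78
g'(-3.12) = 16555.06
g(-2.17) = -0.14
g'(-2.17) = 0.15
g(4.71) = -0.12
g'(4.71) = -0.06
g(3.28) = -4.39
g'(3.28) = 62.86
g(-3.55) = -0.54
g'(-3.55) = -2.44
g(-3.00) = -4.20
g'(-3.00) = 58.71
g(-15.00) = -0.22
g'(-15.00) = 0.45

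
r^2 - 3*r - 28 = (r - 7)*(r + 4)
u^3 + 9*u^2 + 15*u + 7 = (u + 1)^2*(u + 7)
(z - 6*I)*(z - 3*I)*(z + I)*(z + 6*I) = z^4 - 2*I*z^3 + 39*z^2 - 72*I*z + 108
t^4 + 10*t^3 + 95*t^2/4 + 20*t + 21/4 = (t + 1/2)*(t + 1)*(t + 3/2)*(t + 7)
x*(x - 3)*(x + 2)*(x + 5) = x^4 + 4*x^3 - 11*x^2 - 30*x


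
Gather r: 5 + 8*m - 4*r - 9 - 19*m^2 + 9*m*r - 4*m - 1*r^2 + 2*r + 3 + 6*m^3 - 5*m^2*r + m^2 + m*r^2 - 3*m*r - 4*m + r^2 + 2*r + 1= 6*m^3 - 18*m^2 + m*r^2 + r*(-5*m^2 + 6*m)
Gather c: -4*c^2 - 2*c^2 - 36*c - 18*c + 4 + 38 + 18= -6*c^2 - 54*c + 60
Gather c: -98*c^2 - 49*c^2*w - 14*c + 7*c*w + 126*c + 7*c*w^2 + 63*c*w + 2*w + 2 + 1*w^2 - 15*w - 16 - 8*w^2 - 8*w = c^2*(-49*w - 98) + c*(7*w^2 + 70*w + 112) - 7*w^2 - 21*w - 14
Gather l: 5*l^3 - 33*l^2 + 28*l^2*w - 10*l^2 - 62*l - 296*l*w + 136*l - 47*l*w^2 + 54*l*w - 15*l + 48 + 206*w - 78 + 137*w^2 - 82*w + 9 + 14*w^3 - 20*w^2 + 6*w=5*l^3 + l^2*(28*w - 43) + l*(-47*w^2 - 242*w + 59) + 14*w^3 + 117*w^2 + 130*w - 21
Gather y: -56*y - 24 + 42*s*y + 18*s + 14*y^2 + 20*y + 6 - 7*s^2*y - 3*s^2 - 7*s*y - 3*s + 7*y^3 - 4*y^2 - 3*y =-3*s^2 + 15*s + 7*y^3 + 10*y^2 + y*(-7*s^2 + 35*s - 39) - 18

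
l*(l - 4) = l^2 - 4*l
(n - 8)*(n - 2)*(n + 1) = n^3 - 9*n^2 + 6*n + 16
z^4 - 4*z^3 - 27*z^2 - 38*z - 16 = (z - 8)*(z + 1)^2*(z + 2)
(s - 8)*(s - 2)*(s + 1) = s^3 - 9*s^2 + 6*s + 16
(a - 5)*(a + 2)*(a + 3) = a^3 - 19*a - 30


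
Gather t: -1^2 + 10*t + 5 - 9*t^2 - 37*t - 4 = -9*t^2 - 27*t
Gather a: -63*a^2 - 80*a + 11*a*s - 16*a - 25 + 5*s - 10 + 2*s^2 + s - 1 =-63*a^2 + a*(11*s - 96) + 2*s^2 + 6*s - 36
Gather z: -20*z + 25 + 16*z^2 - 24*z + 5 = 16*z^2 - 44*z + 30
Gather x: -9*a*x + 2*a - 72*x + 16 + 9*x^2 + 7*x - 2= 2*a + 9*x^2 + x*(-9*a - 65) + 14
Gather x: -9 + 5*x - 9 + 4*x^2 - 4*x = 4*x^2 + x - 18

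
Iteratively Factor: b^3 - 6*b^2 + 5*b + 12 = (b - 4)*(b^2 - 2*b - 3) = (b - 4)*(b - 3)*(b + 1)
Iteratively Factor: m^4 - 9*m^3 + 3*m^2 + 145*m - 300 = (m - 3)*(m^3 - 6*m^2 - 15*m + 100) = (m - 5)*(m - 3)*(m^2 - m - 20) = (m - 5)^2*(m - 3)*(m + 4)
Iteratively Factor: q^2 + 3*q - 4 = (q - 1)*(q + 4)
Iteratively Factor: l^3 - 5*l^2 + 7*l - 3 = (l - 1)*(l^2 - 4*l + 3) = (l - 1)^2*(l - 3)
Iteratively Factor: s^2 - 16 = (s - 4)*(s + 4)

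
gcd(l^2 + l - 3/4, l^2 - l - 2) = 1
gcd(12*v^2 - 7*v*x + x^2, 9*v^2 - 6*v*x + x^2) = -3*v + x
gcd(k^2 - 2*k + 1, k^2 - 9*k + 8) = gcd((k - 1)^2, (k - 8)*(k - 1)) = k - 1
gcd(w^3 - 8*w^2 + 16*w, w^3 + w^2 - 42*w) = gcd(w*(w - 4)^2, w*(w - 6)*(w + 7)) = w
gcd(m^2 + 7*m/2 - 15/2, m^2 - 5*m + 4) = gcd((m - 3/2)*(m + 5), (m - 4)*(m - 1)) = 1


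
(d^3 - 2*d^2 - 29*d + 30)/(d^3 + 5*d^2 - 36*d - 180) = (d - 1)/(d + 6)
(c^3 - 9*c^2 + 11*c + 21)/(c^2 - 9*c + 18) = (c^2 - 6*c - 7)/(c - 6)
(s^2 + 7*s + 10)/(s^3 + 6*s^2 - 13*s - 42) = (s + 5)/(s^2 + 4*s - 21)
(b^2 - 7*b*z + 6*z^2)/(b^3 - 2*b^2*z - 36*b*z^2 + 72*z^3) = (-b + z)/(-b^2 - 4*b*z + 12*z^2)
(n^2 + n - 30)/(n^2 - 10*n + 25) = (n + 6)/(n - 5)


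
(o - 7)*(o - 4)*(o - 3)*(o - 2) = o^4 - 16*o^3 + 89*o^2 - 206*o + 168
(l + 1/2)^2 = l^2 + l + 1/4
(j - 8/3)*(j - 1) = j^2 - 11*j/3 + 8/3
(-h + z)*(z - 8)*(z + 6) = -h*z^2 + 2*h*z + 48*h + z^3 - 2*z^2 - 48*z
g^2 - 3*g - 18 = (g - 6)*(g + 3)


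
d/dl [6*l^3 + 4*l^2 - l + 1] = 18*l^2 + 8*l - 1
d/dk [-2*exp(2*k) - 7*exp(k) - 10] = (-4*exp(k) - 7)*exp(k)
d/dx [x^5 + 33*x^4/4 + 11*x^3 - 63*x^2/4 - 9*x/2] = 5*x^4 + 33*x^3 + 33*x^2 - 63*x/2 - 9/2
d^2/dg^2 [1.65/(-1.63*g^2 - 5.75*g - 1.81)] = (8.76777*g^2 + 30.92925*g - 1.65*(3.26*g + 5.75)*(6.52*g + 11.5) + 9.73599)/(1.63*g^2 + 5.75*g + 1.81)^3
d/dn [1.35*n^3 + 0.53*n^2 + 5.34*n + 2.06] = 4.05*n^2 + 1.06*n + 5.34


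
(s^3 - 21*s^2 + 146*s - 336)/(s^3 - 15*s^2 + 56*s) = (s - 6)/s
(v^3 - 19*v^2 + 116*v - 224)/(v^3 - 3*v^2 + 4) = (v^3 - 19*v^2 + 116*v - 224)/(v^3 - 3*v^2 + 4)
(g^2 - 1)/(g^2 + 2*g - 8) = (g^2 - 1)/(g^2 + 2*g - 8)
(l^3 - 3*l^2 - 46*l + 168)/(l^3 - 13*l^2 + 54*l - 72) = (l + 7)/(l - 3)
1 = 1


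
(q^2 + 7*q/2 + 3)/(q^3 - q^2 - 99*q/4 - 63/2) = 2*(q + 2)/(2*q^2 - 5*q - 42)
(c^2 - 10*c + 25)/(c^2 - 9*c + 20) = (c - 5)/(c - 4)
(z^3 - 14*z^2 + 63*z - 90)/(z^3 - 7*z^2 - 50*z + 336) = (z^2 - 8*z + 15)/(z^2 - z - 56)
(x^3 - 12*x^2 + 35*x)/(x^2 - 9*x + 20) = x*(x - 7)/(x - 4)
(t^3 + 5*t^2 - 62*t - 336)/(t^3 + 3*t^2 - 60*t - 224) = (t + 6)/(t + 4)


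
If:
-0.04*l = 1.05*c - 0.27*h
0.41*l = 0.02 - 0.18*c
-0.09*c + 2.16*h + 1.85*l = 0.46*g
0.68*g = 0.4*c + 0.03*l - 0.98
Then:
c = -0.11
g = -1.50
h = -0.41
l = 0.10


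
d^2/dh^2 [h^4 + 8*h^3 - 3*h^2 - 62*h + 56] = 12*h^2 + 48*h - 6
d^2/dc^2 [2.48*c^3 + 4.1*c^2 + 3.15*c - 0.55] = 14.88*c + 8.2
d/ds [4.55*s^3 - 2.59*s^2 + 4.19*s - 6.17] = 13.65*s^2 - 5.18*s + 4.19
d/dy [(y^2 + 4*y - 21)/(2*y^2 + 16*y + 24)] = (2*y^2 + 33*y + 108)/(y^4 + 16*y^3 + 88*y^2 + 192*y + 144)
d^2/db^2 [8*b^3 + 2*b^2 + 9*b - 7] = 48*b + 4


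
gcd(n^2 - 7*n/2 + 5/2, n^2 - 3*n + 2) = n - 1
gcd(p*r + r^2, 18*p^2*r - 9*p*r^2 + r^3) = r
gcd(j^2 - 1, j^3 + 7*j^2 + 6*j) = j + 1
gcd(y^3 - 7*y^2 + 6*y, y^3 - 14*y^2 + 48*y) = y^2 - 6*y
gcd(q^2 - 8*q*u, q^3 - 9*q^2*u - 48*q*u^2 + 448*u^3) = q - 8*u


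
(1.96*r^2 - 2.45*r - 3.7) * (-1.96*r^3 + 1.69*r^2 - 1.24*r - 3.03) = -3.8416*r^5 + 8.1144*r^4 + 0.6811*r^3 - 9.1538*r^2 + 12.0115*r + 11.211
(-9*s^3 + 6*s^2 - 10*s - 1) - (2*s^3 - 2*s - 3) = -11*s^3 + 6*s^2 - 8*s + 2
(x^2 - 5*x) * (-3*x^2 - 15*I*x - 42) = -3*x^4 + 15*x^3 - 15*I*x^3 - 42*x^2 + 75*I*x^2 + 210*x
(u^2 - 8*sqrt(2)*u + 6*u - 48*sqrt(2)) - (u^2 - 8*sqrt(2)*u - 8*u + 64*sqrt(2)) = 14*u - 112*sqrt(2)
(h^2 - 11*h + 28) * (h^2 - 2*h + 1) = h^4 - 13*h^3 + 51*h^2 - 67*h + 28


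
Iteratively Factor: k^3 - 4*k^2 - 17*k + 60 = (k - 3)*(k^2 - k - 20) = (k - 3)*(k + 4)*(k - 5)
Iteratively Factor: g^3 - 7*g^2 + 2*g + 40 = (g - 5)*(g^2 - 2*g - 8) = (g - 5)*(g - 4)*(g + 2)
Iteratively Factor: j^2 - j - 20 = (j - 5)*(j + 4)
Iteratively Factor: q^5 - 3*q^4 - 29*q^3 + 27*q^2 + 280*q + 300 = (q + 3)*(q^4 - 6*q^3 - 11*q^2 + 60*q + 100) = (q + 2)*(q + 3)*(q^3 - 8*q^2 + 5*q + 50) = (q - 5)*(q + 2)*(q + 3)*(q^2 - 3*q - 10) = (q - 5)^2*(q + 2)*(q + 3)*(q + 2)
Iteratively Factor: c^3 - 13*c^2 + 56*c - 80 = (c - 5)*(c^2 - 8*c + 16) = (c - 5)*(c - 4)*(c - 4)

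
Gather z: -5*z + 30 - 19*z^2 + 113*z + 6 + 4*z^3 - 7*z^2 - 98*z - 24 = 4*z^3 - 26*z^2 + 10*z + 12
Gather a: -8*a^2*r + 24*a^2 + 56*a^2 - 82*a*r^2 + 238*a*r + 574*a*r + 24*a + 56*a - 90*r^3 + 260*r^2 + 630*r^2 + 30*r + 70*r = a^2*(80 - 8*r) + a*(-82*r^2 + 812*r + 80) - 90*r^3 + 890*r^2 + 100*r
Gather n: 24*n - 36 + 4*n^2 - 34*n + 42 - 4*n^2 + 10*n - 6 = 0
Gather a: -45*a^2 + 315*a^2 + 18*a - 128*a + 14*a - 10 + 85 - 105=270*a^2 - 96*a - 30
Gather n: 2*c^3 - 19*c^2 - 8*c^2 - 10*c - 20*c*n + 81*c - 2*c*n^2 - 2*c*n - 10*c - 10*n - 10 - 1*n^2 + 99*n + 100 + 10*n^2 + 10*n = 2*c^3 - 27*c^2 + 61*c + n^2*(9 - 2*c) + n*(99 - 22*c) + 90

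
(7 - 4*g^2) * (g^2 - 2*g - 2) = -4*g^4 + 8*g^3 + 15*g^2 - 14*g - 14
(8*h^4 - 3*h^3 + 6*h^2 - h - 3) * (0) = 0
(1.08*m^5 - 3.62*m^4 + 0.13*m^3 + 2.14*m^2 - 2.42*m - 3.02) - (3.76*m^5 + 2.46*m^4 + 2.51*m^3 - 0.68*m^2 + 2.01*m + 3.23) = -2.68*m^5 - 6.08*m^4 - 2.38*m^3 + 2.82*m^2 - 4.43*m - 6.25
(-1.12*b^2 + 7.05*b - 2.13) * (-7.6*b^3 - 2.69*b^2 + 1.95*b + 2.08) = 8.512*b^5 - 50.5672*b^4 - 4.9605*b^3 + 17.1476*b^2 + 10.5105*b - 4.4304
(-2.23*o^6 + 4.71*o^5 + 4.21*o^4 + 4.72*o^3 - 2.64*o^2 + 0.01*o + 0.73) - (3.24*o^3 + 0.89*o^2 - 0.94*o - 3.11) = -2.23*o^6 + 4.71*o^5 + 4.21*o^4 + 1.48*o^3 - 3.53*o^2 + 0.95*o + 3.84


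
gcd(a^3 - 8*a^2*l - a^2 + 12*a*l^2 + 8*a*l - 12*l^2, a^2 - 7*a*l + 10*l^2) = a - 2*l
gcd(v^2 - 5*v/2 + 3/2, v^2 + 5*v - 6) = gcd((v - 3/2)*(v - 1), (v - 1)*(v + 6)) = v - 1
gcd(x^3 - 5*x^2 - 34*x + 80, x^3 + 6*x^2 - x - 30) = x^2 + 3*x - 10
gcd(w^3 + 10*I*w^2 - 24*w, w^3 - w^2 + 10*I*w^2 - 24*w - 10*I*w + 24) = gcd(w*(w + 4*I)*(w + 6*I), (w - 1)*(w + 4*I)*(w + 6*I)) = w^2 + 10*I*w - 24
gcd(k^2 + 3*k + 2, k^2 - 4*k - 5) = k + 1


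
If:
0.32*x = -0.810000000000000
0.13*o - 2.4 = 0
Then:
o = 18.46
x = -2.53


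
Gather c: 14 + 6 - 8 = 12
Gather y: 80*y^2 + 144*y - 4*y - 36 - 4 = 80*y^2 + 140*y - 40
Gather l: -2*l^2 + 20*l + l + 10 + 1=-2*l^2 + 21*l + 11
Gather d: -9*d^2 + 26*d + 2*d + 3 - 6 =-9*d^2 + 28*d - 3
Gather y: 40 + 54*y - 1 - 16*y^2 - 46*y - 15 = -16*y^2 + 8*y + 24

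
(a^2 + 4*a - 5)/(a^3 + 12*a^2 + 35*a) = (a - 1)/(a*(a + 7))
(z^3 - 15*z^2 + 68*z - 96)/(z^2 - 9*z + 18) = (z^2 - 12*z + 32)/(z - 6)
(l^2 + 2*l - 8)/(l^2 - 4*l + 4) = (l + 4)/(l - 2)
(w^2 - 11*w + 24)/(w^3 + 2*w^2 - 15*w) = (w - 8)/(w*(w + 5))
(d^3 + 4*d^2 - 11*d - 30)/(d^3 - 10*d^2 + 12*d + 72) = (d^2 + 2*d - 15)/(d^2 - 12*d + 36)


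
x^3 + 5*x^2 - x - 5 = (x - 1)*(x + 1)*(x + 5)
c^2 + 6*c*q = c*(c + 6*q)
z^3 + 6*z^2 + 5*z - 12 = (z - 1)*(z + 3)*(z + 4)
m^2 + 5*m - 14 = (m - 2)*(m + 7)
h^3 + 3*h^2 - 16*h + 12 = (h - 2)*(h - 1)*(h + 6)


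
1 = 1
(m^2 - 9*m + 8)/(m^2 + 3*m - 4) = (m - 8)/(m + 4)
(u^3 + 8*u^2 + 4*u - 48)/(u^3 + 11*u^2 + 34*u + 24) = (u - 2)/(u + 1)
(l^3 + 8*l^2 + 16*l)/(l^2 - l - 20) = l*(l + 4)/(l - 5)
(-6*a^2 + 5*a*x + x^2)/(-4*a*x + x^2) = (6*a^2 - 5*a*x - x^2)/(x*(4*a - x))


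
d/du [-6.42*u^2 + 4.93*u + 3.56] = 4.93 - 12.84*u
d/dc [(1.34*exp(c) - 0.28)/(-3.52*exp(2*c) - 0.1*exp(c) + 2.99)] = (4.7168*exp(2*c) - 1.9712*exp(c) + 3.9786)*exp(c)/(12.3904*exp(4*c) + 0.704*exp(3*c) - 21.0396*exp(2*c) - 0.598*exp(c) + 8.9401)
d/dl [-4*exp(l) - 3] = -4*exp(l)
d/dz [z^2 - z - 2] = 2*z - 1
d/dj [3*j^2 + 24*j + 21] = 6*j + 24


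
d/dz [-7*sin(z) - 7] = -7*cos(z)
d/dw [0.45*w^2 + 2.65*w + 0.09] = 0.9*w + 2.65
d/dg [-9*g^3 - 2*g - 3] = -27*g^2 - 2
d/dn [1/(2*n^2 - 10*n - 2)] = (5/2 - n)/(-n^2 + 5*n + 1)^2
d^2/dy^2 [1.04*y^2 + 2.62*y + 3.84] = 2.08000000000000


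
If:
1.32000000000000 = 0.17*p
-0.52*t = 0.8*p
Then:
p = 7.76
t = -11.95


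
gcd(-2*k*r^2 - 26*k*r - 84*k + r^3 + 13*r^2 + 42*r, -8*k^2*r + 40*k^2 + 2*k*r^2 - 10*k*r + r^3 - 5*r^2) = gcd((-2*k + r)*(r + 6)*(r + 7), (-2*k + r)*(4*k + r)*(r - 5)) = -2*k + r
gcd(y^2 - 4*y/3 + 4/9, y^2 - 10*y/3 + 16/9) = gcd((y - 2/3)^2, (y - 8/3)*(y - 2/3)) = y - 2/3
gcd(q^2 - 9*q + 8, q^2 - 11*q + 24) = q - 8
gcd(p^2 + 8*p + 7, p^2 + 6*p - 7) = p + 7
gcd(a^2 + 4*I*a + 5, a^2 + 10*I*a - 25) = a + 5*I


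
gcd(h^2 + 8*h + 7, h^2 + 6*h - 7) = h + 7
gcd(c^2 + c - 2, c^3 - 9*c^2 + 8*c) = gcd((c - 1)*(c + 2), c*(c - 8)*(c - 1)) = c - 1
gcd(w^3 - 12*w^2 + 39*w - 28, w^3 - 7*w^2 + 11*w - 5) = w - 1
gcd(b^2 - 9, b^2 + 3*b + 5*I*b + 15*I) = b + 3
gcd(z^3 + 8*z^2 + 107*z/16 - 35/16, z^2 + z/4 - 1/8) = z - 1/4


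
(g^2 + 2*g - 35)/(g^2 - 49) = (g - 5)/(g - 7)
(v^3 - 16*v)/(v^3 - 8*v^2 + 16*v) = (v + 4)/(v - 4)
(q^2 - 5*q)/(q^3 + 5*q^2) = (q - 5)/(q*(q + 5))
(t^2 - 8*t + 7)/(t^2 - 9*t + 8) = (t - 7)/(t - 8)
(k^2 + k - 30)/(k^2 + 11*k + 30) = (k - 5)/(k + 5)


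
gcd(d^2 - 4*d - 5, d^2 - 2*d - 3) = d + 1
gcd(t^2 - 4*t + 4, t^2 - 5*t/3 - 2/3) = t - 2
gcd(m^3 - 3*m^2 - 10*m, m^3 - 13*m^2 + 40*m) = m^2 - 5*m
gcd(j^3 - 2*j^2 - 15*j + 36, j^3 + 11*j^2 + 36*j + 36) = 1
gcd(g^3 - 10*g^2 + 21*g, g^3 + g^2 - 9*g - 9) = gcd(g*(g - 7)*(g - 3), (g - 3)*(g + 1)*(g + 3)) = g - 3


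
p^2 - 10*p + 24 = (p - 6)*(p - 4)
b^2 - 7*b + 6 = (b - 6)*(b - 1)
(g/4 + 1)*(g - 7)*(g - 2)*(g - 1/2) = g^4/4 - 11*g^3/8 - 39*g^2/8 + 67*g/4 - 7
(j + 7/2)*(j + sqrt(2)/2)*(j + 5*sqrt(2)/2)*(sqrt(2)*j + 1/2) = sqrt(2)*j^4 + 7*sqrt(2)*j^3/2 + 13*j^3/2 + 4*sqrt(2)*j^2 + 91*j^2/4 + 5*j/4 + 14*sqrt(2)*j + 35/8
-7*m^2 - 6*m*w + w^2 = (-7*m + w)*(m + w)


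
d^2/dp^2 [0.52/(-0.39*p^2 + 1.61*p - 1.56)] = (0.158184*p^2 - 0.653016*p - 0.52*(0.78*p - 1.61)*(1.56*p - 3.22) + 0.632736)/(0.39*p^2 - 1.61*p + 1.56)^3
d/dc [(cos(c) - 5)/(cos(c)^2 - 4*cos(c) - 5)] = sin(c)/(cos(c) + 1)^2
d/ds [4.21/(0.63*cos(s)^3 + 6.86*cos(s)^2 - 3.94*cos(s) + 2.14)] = (7.9569*cos(s)^2 + 57.7612*cos(s) - 16.5874)*sin(s)/(0.63*cos(s)^3 + 6.86*cos(s)^2 - 3.94*cos(s) + 2.14)^2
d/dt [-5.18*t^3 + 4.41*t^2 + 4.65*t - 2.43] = -15.54*t^2 + 8.82*t + 4.65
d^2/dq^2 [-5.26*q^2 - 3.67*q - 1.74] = -10.5200000000000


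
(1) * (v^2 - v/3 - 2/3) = v^2 - v/3 - 2/3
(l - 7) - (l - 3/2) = -11/2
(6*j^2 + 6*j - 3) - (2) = 6*j^2 + 6*j - 5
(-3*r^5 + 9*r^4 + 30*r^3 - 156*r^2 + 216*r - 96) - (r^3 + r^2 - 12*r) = -3*r^5 + 9*r^4 + 29*r^3 - 157*r^2 + 228*r - 96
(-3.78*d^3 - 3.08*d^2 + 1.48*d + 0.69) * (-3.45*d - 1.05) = 13.041*d^4 + 14.595*d^3 - 1.872*d^2 - 3.9345*d - 0.7245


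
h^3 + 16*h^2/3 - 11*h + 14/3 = (h - 1)*(h - 2/3)*(h + 7)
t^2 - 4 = (t - 2)*(t + 2)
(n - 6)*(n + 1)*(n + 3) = n^3 - 2*n^2 - 21*n - 18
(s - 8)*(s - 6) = s^2 - 14*s + 48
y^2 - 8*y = y*(y - 8)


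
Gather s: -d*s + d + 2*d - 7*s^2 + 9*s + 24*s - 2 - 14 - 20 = 3*d - 7*s^2 + s*(33 - d) - 36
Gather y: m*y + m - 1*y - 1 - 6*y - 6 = m + y*(m - 7) - 7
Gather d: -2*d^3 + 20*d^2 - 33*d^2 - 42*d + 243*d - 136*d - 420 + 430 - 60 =-2*d^3 - 13*d^2 + 65*d - 50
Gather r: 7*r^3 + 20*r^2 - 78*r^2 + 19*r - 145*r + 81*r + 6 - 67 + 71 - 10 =7*r^3 - 58*r^2 - 45*r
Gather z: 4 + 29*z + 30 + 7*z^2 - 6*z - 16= 7*z^2 + 23*z + 18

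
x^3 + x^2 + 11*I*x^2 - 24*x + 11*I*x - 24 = (x + 1)*(x + 3*I)*(x + 8*I)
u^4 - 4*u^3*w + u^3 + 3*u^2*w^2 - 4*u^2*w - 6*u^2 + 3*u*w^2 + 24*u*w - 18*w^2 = (u - 2)*(u + 3)*(u - 3*w)*(u - w)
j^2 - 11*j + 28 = (j - 7)*(j - 4)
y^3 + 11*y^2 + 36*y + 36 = (y + 2)*(y + 3)*(y + 6)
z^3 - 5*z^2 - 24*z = z*(z - 8)*(z + 3)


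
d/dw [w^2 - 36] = 2*w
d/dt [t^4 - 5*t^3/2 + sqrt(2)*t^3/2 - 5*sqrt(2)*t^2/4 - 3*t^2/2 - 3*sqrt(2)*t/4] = 4*t^3 - 15*t^2/2 + 3*sqrt(2)*t^2/2 - 5*sqrt(2)*t/2 - 3*t - 3*sqrt(2)/4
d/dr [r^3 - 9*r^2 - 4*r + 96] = 3*r^2 - 18*r - 4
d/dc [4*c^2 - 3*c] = 8*c - 3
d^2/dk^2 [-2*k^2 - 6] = -4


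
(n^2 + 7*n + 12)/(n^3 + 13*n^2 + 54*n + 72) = 1/(n + 6)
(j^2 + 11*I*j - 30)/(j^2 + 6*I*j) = (j + 5*I)/j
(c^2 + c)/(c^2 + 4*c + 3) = c/(c + 3)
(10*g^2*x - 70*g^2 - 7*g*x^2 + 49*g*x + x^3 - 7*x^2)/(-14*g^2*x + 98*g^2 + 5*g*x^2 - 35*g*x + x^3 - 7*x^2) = (-5*g + x)/(7*g + x)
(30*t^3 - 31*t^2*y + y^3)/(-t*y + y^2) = -30*t^2/y + t + y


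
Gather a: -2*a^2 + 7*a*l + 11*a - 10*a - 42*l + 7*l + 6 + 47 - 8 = -2*a^2 + a*(7*l + 1) - 35*l + 45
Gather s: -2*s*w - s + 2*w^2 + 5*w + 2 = s*(-2*w - 1) + 2*w^2 + 5*w + 2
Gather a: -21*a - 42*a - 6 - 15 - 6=-63*a - 27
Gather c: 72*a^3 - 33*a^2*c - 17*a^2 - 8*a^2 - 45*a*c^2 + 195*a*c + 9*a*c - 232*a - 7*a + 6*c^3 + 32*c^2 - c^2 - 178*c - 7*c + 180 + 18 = 72*a^3 - 25*a^2 - 239*a + 6*c^3 + c^2*(31 - 45*a) + c*(-33*a^2 + 204*a - 185) + 198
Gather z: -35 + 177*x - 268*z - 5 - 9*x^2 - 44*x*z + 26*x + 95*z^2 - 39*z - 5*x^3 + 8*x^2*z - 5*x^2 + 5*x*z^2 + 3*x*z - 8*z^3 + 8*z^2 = -5*x^3 - 14*x^2 + 203*x - 8*z^3 + z^2*(5*x + 103) + z*(8*x^2 - 41*x - 307) - 40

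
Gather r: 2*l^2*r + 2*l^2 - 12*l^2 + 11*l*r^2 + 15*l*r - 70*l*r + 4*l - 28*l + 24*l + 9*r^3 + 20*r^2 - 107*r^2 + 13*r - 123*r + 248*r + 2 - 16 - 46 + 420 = -10*l^2 + 9*r^3 + r^2*(11*l - 87) + r*(2*l^2 - 55*l + 138) + 360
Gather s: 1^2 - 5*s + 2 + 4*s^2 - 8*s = 4*s^2 - 13*s + 3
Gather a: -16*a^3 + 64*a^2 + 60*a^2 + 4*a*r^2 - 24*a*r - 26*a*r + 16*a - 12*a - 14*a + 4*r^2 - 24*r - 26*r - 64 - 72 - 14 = -16*a^3 + 124*a^2 + a*(4*r^2 - 50*r - 10) + 4*r^2 - 50*r - 150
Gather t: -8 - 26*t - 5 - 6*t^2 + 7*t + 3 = -6*t^2 - 19*t - 10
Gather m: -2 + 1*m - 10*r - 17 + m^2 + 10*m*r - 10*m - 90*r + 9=m^2 + m*(10*r - 9) - 100*r - 10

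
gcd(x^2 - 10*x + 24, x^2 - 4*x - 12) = x - 6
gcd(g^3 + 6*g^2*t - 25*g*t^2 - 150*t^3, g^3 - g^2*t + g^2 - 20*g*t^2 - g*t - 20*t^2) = -g + 5*t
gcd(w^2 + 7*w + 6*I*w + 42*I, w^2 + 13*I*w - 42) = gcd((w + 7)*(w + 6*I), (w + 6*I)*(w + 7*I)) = w + 6*I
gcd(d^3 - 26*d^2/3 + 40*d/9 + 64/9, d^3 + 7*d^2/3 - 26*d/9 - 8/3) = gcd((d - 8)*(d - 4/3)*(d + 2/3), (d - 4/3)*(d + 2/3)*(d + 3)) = d^2 - 2*d/3 - 8/9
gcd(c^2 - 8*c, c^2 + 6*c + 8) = 1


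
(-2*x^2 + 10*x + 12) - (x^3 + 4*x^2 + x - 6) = -x^3 - 6*x^2 + 9*x + 18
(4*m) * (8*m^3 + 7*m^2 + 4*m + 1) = 32*m^4 + 28*m^3 + 16*m^2 + 4*m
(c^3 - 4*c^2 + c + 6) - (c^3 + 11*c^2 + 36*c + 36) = -15*c^2 - 35*c - 30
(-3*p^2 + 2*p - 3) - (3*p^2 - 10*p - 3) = -6*p^2 + 12*p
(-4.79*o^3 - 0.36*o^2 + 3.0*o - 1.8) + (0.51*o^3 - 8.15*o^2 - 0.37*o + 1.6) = -4.28*o^3 - 8.51*o^2 + 2.63*o - 0.2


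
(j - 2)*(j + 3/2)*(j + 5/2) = j^3 + 2*j^2 - 17*j/4 - 15/2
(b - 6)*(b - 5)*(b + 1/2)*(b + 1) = b^4 - 19*b^3/2 + 14*b^2 + 79*b/2 + 15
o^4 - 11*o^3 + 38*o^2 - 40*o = o*(o - 5)*(o - 4)*(o - 2)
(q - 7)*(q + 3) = q^2 - 4*q - 21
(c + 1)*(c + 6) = c^2 + 7*c + 6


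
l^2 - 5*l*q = l*(l - 5*q)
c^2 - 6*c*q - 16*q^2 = (c - 8*q)*(c + 2*q)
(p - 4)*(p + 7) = p^2 + 3*p - 28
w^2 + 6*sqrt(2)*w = w*(w + 6*sqrt(2))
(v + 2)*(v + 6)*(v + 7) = v^3 + 15*v^2 + 68*v + 84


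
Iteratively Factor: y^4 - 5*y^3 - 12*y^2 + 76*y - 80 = (y + 4)*(y^3 - 9*y^2 + 24*y - 20) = (y - 2)*(y + 4)*(y^2 - 7*y + 10) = (y - 2)^2*(y + 4)*(y - 5)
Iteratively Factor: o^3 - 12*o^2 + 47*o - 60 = (o - 4)*(o^2 - 8*o + 15) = (o - 4)*(o - 3)*(o - 5)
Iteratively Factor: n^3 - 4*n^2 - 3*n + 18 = (n - 3)*(n^2 - n - 6) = (n - 3)*(n + 2)*(n - 3)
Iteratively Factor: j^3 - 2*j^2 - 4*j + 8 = (j - 2)*(j^2 - 4) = (j - 2)^2*(j + 2)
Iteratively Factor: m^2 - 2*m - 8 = (m + 2)*(m - 4)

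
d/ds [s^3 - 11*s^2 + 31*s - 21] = 3*s^2 - 22*s + 31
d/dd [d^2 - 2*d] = 2*d - 2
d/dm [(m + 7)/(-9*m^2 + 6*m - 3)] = (m^2 + 14*m - 5)/(9*m^4 - 12*m^3 + 10*m^2 - 4*m + 1)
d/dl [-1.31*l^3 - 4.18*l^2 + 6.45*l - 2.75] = -3.93*l^2 - 8.36*l + 6.45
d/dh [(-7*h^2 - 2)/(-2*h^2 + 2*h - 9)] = 2*(-7*h^2 + 59*h + 2)/(4*h^4 - 8*h^3 + 40*h^2 - 36*h + 81)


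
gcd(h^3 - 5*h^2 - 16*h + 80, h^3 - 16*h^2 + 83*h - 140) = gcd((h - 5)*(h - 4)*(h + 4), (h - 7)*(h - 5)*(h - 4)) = h^2 - 9*h + 20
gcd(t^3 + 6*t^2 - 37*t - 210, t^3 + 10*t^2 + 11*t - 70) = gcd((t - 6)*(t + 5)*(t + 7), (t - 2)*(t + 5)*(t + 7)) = t^2 + 12*t + 35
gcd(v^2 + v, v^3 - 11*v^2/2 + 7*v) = v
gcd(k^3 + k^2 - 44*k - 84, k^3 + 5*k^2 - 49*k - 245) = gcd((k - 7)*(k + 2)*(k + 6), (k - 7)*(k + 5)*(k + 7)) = k - 7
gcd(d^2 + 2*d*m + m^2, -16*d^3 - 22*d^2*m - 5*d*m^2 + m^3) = d + m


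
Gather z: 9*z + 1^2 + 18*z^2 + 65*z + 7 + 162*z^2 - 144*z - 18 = 180*z^2 - 70*z - 10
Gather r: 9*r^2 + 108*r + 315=9*r^2 + 108*r + 315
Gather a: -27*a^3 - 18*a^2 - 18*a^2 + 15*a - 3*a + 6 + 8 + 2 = -27*a^3 - 36*a^2 + 12*a + 16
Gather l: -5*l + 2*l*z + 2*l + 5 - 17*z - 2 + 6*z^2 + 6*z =l*(2*z - 3) + 6*z^2 - 11*z + 3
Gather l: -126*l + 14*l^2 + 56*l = 14*l^2 - 70*l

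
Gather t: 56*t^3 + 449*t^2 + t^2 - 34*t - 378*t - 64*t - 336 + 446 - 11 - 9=56*t^3 + 450*t^2 - 476*t + 90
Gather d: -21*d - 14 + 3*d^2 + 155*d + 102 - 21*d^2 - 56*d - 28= -18*d^2 + 78*d + 60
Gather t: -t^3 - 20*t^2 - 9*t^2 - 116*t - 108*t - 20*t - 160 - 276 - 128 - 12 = -t^3 - 29*t^2 - 244*t - 576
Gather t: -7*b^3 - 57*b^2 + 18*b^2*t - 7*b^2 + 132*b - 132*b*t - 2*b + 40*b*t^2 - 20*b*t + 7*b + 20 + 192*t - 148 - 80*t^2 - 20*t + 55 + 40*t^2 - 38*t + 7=-7*b^3 - 64*b^2 + 137*b + t^2*(40*b - 40) + t*(18*b^2 - 152*b + 134) - 66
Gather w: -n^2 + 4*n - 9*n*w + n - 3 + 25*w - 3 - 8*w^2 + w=-n^2 + 5*n - 8*w^2 + w*(26 - 9*n) - 6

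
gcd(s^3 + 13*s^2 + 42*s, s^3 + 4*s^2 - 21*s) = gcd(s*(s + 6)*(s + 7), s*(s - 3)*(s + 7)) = s^2 + 7*s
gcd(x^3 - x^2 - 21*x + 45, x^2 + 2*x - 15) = x^2 + 2*x - 15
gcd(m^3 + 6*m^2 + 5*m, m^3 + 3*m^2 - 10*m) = m^2 + 5*m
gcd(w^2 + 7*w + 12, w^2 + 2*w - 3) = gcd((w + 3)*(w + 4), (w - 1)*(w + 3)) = w + 3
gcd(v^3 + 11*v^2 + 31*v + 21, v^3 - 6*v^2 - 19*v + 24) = v + 3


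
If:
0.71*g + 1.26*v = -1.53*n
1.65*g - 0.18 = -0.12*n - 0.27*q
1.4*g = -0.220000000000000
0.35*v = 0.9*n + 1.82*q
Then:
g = -0.16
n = -5.68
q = 4.15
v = 6.98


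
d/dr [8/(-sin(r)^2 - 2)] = 32*sin(2*r)/(5 - cos(2*r))^2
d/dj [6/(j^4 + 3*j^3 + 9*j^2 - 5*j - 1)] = 6*(-4*j^3 - 9*j^2 - 18*j + 5)/(j^4 + 3*j^3 + 9*j^2 - 5*j - 1)^2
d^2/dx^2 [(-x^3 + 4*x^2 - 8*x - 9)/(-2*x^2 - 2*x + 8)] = (17*x^3 - 33*x^2 + 171*x + 13)/(x^6 + 3*x^5 - 9*x^4 - 23*x^3 + 36*x^2 + 48*x - 64)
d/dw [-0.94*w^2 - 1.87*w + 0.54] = -1.88*w - 1.87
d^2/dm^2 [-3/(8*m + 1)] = -384/(8*m + 1)^3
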